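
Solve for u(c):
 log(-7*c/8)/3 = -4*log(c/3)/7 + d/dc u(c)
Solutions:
 u(c) = C1 + 19*c*log(c)/21 + c*(-log(6) - 19/21 + 3*log(3)/7 + log(7)/3 + I*pi/3)


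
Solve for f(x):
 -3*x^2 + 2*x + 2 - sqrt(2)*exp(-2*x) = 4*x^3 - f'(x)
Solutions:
 f(x) = C1 + x^4 + x^3 - x^2 - 2*x - sqrt(2)*exp(-2*x)/2


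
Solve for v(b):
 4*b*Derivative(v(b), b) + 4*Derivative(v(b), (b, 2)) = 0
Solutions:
 v(b) = C1 + C2*erf(sqrt(2)*b/2)


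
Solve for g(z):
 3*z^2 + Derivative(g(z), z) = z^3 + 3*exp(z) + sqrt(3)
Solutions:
 g(z) = C1 + z^4/4 - z^3 + sqrt(3)*z + 3*exp(z)


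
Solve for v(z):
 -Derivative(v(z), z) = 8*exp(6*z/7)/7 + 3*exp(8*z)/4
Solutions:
 v(z) = C1 - 4*exp(6*z/7)/3 - 3*exp(8*z)/32


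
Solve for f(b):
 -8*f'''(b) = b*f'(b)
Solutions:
 f(b) = C1 + Integral(C2*airyai(-b/2) + C3*airybi(-b/2), b)


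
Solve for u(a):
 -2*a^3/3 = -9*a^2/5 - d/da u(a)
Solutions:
 u(a) = C1 + a^4/6 - 3*a^3/5


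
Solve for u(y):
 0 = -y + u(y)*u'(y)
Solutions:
 u(y) = -sqrt(C1 + y^2)
 u(y) = sqrt(C1 + y^2)


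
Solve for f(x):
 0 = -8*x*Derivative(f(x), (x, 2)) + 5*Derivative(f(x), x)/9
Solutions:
 f(x) = C1 + C2*x^(77/72)


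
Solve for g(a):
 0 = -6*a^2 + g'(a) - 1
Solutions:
 g(a) = C1 + 2*a^3 + a


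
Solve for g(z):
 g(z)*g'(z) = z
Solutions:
 g(z) = -sqrt(C1 + z^2)
 g(z) = sqrt(C1 + z^2)


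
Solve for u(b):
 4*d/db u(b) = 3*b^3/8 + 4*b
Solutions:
 u(b) = C1 + 3*b^4/128 + b^2/2


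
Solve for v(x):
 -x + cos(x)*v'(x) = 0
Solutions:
 v(x) = C1 + Integral(x/cos(x), x)


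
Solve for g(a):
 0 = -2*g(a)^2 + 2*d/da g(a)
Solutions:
 g(a) = -1/(C1 + a)


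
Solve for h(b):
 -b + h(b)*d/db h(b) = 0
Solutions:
 h(b) = -sqrt(C1 + b^2)
 h(b) = sqrt(C1 + b^2)


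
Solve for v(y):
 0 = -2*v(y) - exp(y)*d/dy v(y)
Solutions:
 v(y) = C1*exp(2*exp(-y))


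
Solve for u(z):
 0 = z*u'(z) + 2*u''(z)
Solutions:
 u(z) = C1 + C2*erf(z/2)


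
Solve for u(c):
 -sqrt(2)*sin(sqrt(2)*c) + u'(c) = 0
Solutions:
 u(c) = C1 - cos(sqrt(2)*c)


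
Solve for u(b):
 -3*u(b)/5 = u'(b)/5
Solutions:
 u(b) = C1*exp(-3*b)


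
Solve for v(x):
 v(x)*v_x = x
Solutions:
 v(x) = -sqrt(C1 + x^2)
 v(x) = sqrt(C1 + x^2)


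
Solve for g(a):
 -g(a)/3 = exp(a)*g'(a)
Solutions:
 g(a) = C1*exp(exp(-a)/3)


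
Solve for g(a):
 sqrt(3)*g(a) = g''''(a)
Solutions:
 g(a) = C1*exp(-3^(1/8)*a) + C2*exp(3^(1/8)*a) + C3*sin(3^(1/8)*a) + C4*cos(3^(1/8)*a)


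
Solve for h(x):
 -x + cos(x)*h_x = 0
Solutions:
 h(x) = C1 + Integral(x/cos(x), x)


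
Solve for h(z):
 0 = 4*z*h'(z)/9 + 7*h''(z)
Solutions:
 h(z) = C1 + C2*erf(sqrt(14)*z/21)


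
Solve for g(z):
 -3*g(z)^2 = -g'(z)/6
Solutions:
 g(z) = -1/(C1 + 18*z)


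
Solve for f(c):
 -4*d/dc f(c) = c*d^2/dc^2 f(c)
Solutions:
 f(c) = C1 + C2/c^3


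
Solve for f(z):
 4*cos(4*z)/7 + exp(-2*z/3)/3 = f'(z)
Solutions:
 f(z) = C1 + sin(4*z)/7 - exp(-2*z/3)/2


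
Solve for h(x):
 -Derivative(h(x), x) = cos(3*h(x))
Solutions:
 h(x) = -asin((C1 + exp(6*x))/(C1 - exp(6*x)))/3 + pi/3
 h(x) = asin((C1 + exp(6*x))/(C1 - exp(6*x)))/3


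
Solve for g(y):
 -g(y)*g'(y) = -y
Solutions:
 g(y) = -sqrt(C1 + y^2)
 g(y) = sqrt(C1 + y^2)


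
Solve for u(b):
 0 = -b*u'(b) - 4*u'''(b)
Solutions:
 u(b) = C1 + Integral(C2*airyai(-2^(1/3)*b/2) + C3*airybi(-2^(1/3)*b/2), b)


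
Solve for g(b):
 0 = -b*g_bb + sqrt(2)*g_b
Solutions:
 g(b) = C1 + C2*b^(1 + sqrt(2))


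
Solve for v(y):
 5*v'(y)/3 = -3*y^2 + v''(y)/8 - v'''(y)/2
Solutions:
 v(y) = C1 - 3*y^3/5 - 27*y^2/200 + 4239*y/4000 + (C2*sin(7*sqrt(39)*y/24) + C3*cos(7*sqrt(39)*y/24))*exp(y/8)


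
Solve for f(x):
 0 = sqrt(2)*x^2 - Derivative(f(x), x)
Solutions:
 f(x) = C1 + sqrt(2)*x^3/3


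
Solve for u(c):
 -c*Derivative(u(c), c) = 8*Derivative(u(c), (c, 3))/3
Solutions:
 u(c) = C1 + Integral(C2*airyai(-3^(1/3)*c/2) + C3*airybi(-3^(1/3)*c/2), c)


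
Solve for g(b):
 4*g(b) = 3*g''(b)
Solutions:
 g(b) = C1*exp(-2*sqrt(3)*b/3) + C2*exp(2*sqrt(3)*b/3)


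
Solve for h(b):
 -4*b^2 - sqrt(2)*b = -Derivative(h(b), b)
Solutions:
 h(b) = C1 + 4*b^3/3 + sqrt(2)*b^2/2


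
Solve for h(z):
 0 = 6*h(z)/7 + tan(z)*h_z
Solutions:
 h(z) = C1/sin(z)^(6/7)


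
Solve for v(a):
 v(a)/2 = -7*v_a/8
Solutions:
 v(a) = C1*exp(-4*a/7)


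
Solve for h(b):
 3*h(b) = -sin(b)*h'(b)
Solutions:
 h(b) = C1*(cos(b) + 1)^(3/2)/(cos(b) - 1)^(3/2)


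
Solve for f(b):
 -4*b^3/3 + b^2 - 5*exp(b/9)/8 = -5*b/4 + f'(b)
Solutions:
 f(b) = C1 - b^4/3 + b^3/3 + 5*b^2/8 - 45*exp(b/9)/8


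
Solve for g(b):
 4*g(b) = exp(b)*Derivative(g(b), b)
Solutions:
 g(b) = C1*exp(-4*exp(-b))


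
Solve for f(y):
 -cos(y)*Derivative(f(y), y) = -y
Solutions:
 f(y) = C1 + Integral(y/cos(y), y)


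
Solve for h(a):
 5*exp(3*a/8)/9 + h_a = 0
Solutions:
 h(a) = C1 - 40*exp(3*a/8)/27


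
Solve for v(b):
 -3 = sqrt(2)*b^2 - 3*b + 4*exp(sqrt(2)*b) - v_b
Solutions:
 v(b) = C1 + sqrt(2)*b^3/3 - 3*b^2/2 + 3*b + 2*sqrt(2)*exp(sqrt(2)*b)


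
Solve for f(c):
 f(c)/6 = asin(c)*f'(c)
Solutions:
 f(c) = C1*exp(Integral(1/asin(c), c)/6)


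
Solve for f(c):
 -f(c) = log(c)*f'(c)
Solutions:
 f(c) = C1*exp(-li(c))


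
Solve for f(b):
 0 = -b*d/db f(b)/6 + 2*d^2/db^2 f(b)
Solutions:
 f(b) = C1 + C2*erfi(sqrt(6)*b/12)


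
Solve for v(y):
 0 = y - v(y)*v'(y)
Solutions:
 v(y) = -sqrt(C1 + y^2)
 v(y) = sqrt(C1 + y^2)


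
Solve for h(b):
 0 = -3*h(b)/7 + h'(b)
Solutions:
 h(b) = C1*exp(3*b/7)


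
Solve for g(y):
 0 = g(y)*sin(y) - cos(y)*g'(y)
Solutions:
 g(y) = C1/cos(y)


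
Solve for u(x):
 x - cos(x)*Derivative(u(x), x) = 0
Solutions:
 u(x) = C1 + Integral(x/cos(x), x)


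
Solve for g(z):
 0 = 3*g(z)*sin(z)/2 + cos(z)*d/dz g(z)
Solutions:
 g(z) = C1*cos(z)^(3/2)


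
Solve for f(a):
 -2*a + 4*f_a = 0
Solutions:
 f(a) = C1 + a^2/4


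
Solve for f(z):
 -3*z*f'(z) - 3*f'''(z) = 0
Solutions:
 f(z) = C1 + Integral(C2*airyai(-z) + C3*airybi(-z), z)


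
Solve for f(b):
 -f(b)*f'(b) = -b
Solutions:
 f(b) = -sqrt(C1 + b^2)
 f(b) = sqrt(C1 + b^2)


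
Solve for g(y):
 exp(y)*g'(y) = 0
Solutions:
 g(y) = C1


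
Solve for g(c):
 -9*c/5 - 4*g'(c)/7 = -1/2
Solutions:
 g(c) = C1 - 63*c^2/40 + 7*c/8


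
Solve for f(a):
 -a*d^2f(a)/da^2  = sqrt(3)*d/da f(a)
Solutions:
 f(a) = C1 + C2*a^(1 - sqrt(3))


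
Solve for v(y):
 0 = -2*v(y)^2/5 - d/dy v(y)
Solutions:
 v(y) = 5/(C1 + 2*y)


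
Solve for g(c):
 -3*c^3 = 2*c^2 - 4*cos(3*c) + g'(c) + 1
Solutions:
 g(c) = C1 - 3*c^4/4 - 2*c^3/3 - c + 4*sin(3*c)/3


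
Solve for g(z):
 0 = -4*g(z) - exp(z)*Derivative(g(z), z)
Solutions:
 g(z) = C1*exp(4*exp(-z))


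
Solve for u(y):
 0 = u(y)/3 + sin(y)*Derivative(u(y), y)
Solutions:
 u(y) = C1*(cos(y) + 1)^(1/6)/(cos(y) - 1)^(1/6)


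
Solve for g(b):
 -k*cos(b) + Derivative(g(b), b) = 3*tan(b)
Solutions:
 g(b) = C1 + k*sin(b) - 3*log(cos(b))


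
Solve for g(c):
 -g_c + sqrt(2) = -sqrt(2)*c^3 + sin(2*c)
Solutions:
 g(c) = C1 + sqrt(2)*c^4/4 + sqrt(2)*c + cos(2*c)/2


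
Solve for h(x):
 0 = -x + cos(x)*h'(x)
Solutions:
 h(x) = C1 + Integral(x/cos(x), x)


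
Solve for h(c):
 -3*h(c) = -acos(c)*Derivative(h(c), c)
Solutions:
 h(c) = C1*exp(3*Integral(1/acos(c), c))


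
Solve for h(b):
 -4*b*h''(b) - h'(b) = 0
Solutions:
 h(b) = C1 + C2*b^(3/4)


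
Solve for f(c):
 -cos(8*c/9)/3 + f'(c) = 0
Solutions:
 f(c) = C1 + 3*sin(8*c/9)/8


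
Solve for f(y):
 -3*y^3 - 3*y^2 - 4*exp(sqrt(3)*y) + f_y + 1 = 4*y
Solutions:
 f(y) = C1 + 3*y^4/4 + y^3 + 2*y^2 - y + 4*sqrt(3)*exp(sqrt(3)*y)/3


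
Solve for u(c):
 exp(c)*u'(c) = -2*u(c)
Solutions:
 u(c) = C1*exp(2*exp(-c))


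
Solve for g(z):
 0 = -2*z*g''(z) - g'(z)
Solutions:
 g(z) = C1 + C2*sqrt(z)


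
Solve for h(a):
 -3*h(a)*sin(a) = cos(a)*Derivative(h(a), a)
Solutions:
 h(a) = C1*cos(a)^3


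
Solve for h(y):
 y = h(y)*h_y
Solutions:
 h(y) = -sqrt(C1 + y^2)
 h(y) = sqrt(C1 + y^2)


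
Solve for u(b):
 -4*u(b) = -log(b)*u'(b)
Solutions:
 u(b) = C1*exp(4*li(b))


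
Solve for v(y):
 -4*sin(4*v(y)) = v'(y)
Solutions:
 v(y) = -acos((-C1 - exp(32*y))/(C1 - exp(32*y)))/4 + pi/2
 v(y) = acos((-C1 - exp(32*y))/(C1 - exp(32*y)))/4


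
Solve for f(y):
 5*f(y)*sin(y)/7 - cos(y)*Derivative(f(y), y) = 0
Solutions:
 f(y) = C1/cos(y)^(5/7)


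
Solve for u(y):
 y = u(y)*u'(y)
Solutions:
 u(y) = -sqrt(C1 + y^2)
 u(y) = sqrt(C1 + y^2)


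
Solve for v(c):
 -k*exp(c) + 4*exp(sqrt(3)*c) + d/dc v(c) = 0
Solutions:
 v(c) = C1 + k*exp(c) - 4*sqrt(3)*exp(sqrt(3)*c)/3


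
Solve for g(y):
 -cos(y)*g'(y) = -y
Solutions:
 g(y) = C1 + Integral(y/cos(y), y)


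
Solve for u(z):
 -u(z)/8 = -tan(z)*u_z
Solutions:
 u(z) = C1*sin(z)^(1/8)


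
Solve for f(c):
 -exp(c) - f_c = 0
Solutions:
 f(c) = C1 - exp(c)


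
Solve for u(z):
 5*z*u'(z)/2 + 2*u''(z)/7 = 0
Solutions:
 u(z) = C1 + C2*erf(sqrt(70)*z/4)


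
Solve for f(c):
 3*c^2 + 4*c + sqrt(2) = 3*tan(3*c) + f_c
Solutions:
 f(c) = C1 + c^3 + 2*c^2 + sqrt(2)*c + log(cos(3*c))


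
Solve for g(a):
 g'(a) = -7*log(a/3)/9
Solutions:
 g(a) = C1 - 7*a*log(a)/9 + 7*a/9 + 7*a*log(3)/9


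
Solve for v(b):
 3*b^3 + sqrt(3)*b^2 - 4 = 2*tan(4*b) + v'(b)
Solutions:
 v(b) = C1 + 3*b^4/4 + sqrt(3)*b^3/3 - 4*b + log(cos(4*b))/2


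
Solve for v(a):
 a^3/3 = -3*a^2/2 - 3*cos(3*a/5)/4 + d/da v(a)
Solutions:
 v(a) = C1 + a^4/12 + a^3/2 + 5*sin(3*a/5)/4


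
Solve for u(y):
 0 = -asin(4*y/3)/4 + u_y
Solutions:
 u(y) = C1 + y*asin(4*y/3)/4 + sqrt(9 - 16*y^2)/16


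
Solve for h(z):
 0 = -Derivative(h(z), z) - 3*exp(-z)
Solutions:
 h(z) = C1 + 3*exp(-z)


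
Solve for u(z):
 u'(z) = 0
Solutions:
 u(z) = C1


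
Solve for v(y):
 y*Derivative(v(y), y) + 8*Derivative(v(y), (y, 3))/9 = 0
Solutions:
 v(y) = C1 + Integral(C2*airyai(-3^(2/3)*y/2) + C3*airybi(-3^(2/3)*y/2), y)


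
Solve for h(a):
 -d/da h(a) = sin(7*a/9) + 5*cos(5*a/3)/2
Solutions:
 h(a) = C1 - 3*sin(5*a/3)/2 + 9*cos(7*a/9)/7


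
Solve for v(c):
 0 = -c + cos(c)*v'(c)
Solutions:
 v(c) = C1 + Integral(c/cos(c), c)


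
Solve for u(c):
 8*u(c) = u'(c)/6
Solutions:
 u(c) = C1*exp(48*c)


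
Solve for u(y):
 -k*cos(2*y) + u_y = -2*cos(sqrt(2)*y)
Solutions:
 u(y) = C1 + k*sin(2*y)/2 - sqrt(2)*sin(sqrt(2)*y)


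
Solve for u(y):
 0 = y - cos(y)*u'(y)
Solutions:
 u(y) = C1 + Integral(y/cos(y), y)


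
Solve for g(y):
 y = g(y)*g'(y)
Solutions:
 g(y) = -sqrt(C1 + y^2)
 g(y) = sqrt(C1 + y^2)


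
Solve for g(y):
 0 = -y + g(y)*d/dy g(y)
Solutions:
 g(y) = -sqrt(C1 + y^2)
 g(y) = sqrt(C1 + y^2)


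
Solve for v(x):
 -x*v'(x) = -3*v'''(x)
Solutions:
 v(x) = C1 + Integral(C2*airyai(3^(2/3)*x/3) + C3*airybi(3^(2/3)*x/3), x)


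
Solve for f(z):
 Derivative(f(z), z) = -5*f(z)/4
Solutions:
 f(z) = C1*exp(-5*z/4)


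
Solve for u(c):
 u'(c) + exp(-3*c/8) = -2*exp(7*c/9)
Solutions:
 u(c) = C1 - 18*exp(7*c/9)/7 + 8*exp(-3*c/8)/3


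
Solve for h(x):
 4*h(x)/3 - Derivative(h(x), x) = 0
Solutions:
 h(x) = C1*exp(4*x/3)


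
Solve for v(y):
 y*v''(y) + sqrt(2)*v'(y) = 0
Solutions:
 v(y) = C1 + C2*y^(1 - sqrt(2))


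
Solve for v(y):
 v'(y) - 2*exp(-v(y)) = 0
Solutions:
 v(y) = log(C1 + 2*y)


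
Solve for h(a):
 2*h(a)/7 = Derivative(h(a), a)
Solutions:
 h(a) = C1*exp(2*a/7)


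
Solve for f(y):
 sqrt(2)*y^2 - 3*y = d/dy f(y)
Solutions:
 f(y) = C1 + sqrt(2)*y^3/3 - 3*y^2/2


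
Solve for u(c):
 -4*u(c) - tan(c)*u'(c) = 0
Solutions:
 u(c) = C1/sin(c)^4


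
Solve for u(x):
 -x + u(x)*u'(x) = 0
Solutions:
 u(x) = -sqrt(C1 + x^2)
 u(x) = sqrt(C1 + x^2)


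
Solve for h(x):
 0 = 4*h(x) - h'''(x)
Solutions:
 h(x) = C3*exp(2^(2/3)*x) + (C1*sin(2^(2/3)*sqrt(3)*x/2) + C2*cos(2^(2/3)*sqrt(3)*x/2))*exp(-2^(2/3)*x/2)


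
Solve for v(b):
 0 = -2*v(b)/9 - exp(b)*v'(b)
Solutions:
 v(b) = C1*exp(2*exp(-b)/9)


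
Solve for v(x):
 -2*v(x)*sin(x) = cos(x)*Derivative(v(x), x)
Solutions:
 v(x) = C1*cos(x)^2


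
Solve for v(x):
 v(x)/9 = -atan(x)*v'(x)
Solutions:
 v(x) = C1*exp(-Integral(1/atan(x), x)/9)


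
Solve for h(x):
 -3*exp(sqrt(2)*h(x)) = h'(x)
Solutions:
 h(x) = sqrt(2)*(2*log(1/(C1 + 3*x)) - log(2))/4


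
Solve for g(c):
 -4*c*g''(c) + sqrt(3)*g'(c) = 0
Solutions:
 g(c) = C1 + C2*c^(sqrt(3)/4 + 1)


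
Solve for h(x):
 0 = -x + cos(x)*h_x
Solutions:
 h(x) = C1 + Integral(x/cos(x), x)


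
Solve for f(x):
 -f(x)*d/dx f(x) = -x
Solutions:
 f(x) = -sqrt(C1 + x^2)
 f(x) = sqrt(C1 + x^2)


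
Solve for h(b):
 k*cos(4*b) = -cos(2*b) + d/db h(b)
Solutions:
 h(b) = C1 + k*sin(4*b)/4 + sin(2*b)/2


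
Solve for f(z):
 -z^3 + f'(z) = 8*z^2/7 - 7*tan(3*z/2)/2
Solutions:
 f(z) = C1 + z^4/4 + 8*z^3/21 + 7*log(cos(3*z/2))/3


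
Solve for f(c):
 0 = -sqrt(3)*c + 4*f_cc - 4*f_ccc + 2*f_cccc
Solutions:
 f(c) = C1 + C2*c + sqrt(3)*c^3/24 + sqrt(3)*c^2/8 + (C3*sin(c) + C4*cos(c))*exp(c)


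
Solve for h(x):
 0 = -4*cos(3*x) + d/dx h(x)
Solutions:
 h(x) = C1 + 4*sin(3*x)/3


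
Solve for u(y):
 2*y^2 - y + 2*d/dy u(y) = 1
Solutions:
 u(y) = C1 - y^3/3 + y^2/4 + y/2


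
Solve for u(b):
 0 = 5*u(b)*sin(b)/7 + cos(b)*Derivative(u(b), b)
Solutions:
 u(b) = C1*cos(b)^(5/7)


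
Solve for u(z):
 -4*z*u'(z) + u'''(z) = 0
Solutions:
 u(z) = C1 + Integral(C2*airyai(2^(2/3)*z) + C3*airybi(2^(2/3)*z), z)


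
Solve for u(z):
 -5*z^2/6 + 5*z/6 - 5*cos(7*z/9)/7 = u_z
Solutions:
 u(z) = C1 - 5*z^3/18 + 5*z^2/12 - 45*sin(7*z/9)/49


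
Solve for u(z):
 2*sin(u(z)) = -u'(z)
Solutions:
 u(z) = -acos((-C1 - exp(4*z))/(C1 - exp(4*z))) + 2*pi
 u(z) = acos((-C1 - exp(4*z))/(C1 - exp(4*z)))


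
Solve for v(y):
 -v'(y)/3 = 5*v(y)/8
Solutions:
 v(y) = C1*exp(-15*y/8)


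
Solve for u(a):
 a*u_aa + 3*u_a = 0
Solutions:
 u(a) = C1 + C2/a^2


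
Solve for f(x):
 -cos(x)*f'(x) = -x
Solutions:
 f(x) = C1 + Integral(x/cos(x), x)


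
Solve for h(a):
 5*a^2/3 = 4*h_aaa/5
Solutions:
 h(a) = C1 + C2*a + C3*a^2 + 5*a^5/144


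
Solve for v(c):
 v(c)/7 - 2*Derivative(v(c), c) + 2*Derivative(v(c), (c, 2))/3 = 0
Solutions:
 v(c) = C1*exp(c*(21 - sqrt(399))/14) + C2*exp(c*(sqrt(399) + 21)/14)


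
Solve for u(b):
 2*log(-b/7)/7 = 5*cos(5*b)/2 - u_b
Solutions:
 u(b) = C1 - 2*b*log(-b)/7 + 2*b/7 + 2*b*log(7)/7 + sin(5*b)/2


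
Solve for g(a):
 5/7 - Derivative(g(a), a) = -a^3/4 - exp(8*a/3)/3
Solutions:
 g(a) = C1 + a^4/16 + 5*a/7 + exp(8*a/3)/8


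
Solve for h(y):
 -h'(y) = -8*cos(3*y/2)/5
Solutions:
 h(y) = C1 + 16*sin(3*y/2)/15


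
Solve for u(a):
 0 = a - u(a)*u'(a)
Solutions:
 u(a) = -sqrt(C1 + a^2)
 u(a) = sqrt(C1 + a^2)


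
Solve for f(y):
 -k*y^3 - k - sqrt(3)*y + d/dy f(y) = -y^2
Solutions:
 f(y) = C1 + k*y^4/4 + k*y - y^3/3 + sqrt(3)*y^2/2


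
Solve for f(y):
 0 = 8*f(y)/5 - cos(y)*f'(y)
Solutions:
 f(y) = C1*(sin(y) + 1)^(4/5)/(sin(y) - 1)^(4/5)


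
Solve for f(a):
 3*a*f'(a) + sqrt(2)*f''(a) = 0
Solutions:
 f(a) = C1 + C2*erf(2^(1/4)*sqrt(3)*a/2)


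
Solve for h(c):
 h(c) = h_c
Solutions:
 h(c) = C1*exp(c)


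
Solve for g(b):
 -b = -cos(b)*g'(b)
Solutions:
 g(b) = C1 + Integral(b/cos(b), b)


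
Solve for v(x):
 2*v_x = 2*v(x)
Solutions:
 v(x) = C1*exp(x)


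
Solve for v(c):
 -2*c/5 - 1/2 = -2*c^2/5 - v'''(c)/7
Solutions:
 v(c) = C1 + C2*c + C3*c^2 - 7*c^5/150 + 7*c^4/60 + 7*c^3/12


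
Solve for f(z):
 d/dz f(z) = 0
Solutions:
 f(z) = C1


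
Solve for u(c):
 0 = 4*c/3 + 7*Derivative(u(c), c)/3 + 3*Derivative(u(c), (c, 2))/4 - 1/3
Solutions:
 u(c) = C1 + C2*exp(-28*c/9) - 2*c^2/7 + 16*c/49


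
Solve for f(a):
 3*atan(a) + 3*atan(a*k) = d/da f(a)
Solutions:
 f(a) = C1 + 3*a*atan(a) + 3*Piecewise((a*atan(a*k) - log(a^2*k^2 + 1)/(2*k), Ne(k, 0)), (0, True)) - 3*log(a^2 + 1)/2


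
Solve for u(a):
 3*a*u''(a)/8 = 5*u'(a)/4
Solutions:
 u(a) = C1 + C2*a^(13/3)


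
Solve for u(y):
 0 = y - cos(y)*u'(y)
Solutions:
 u(y) = C1 + Integral(y/cos(y), y)


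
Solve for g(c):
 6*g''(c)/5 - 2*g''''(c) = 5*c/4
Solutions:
 g(c) = C1 + C2*c + C3*exp(-sqrt(15)*c/5) + C4*exp(sqrt(15)*c/5) + 25*c^3/144


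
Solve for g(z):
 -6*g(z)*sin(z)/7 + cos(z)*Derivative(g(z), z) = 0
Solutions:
 g(z) = C1/cos(z)^(6/7)


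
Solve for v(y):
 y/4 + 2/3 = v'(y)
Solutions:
 v(y) = C1 + y^2/8 + 2*y/3


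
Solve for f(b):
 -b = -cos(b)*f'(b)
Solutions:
 f(b) = C1 + Integral(b/cos(b), b)


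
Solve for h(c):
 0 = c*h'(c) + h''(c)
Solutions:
 h(c) = C1 + C2*erf(sqrt(2)*c/2)


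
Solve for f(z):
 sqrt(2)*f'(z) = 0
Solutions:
 f(z) = C1


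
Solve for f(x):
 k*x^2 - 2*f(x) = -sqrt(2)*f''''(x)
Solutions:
 f(x) = C1*exp(-2^(1/8)*x) + C2*exp(2^(1/8)*x) + C3*sin(2^(1/8)*x) + C4*cos(2^(1/8)*x) + k*x^2/2


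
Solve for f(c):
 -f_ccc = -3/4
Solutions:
 f(c) = C1 + C2*c + C3*c^2 + c^3/8


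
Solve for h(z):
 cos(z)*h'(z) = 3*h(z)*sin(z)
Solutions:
 h(z) = C1/cos(z)^3


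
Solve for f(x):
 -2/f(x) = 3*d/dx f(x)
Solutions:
 f(x) = -sqrt(C1 - 12*x)/3
 f(x) = sqrt(C1 - 12*x)/3


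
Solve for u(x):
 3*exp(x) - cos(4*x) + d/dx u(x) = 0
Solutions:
 u(x) = C1 - 3*exp(x) + sin(4*x)/4


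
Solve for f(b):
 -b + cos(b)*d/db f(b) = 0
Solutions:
 f(b) = C1 + Integral(b/cos(b), b)


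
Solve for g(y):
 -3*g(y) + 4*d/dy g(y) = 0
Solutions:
 g(y) = C1*exp(3*y/4)


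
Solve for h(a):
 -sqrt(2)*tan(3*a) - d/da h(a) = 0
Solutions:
 h(a) = C1 + sqrt(2)*log(cos(3*a))/3


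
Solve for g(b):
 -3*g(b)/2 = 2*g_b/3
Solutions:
 g(b) = C1*exp(-9*b/4)


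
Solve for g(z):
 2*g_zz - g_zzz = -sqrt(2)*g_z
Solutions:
 g(z) = C1 + C2*exp(z*(1 - sqrt(1 + sqrt(2)))) + C3*exp(z*(1 + sqrt(1 + sqrt(2))))


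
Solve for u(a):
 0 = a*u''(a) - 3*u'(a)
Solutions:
 u(a) = C1 + C2*a^4


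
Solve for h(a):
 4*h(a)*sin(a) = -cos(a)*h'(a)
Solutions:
 h(a) = C1*cos(a)^4


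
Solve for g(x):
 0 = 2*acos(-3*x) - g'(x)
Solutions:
 g(x) = C1 + 2*x*acos(-3*x) + 2*sqrt(1 - 9*x^2)/3


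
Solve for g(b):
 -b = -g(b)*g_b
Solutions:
 g(b) = -sqrt(C1 + b^2)
 g(b) = sqrt(C1 + b^2)


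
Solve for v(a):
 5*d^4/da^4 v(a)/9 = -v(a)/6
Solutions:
 v(a) = (C1*sin(5^(3/4)*6^(1/4)*a/10) + C2*cos(5^(3/4)*6^(1/4)*a/10))*exp(-5^(3/4)*6^(1/4)*a/10) + (C3*sin(5^(3/4)*6^(1/4)*a/10) + C4*cos(5^(3/4)*6^(1/4)*a/10))*exp(5^(3/4)*6^(1/4)*a/10)


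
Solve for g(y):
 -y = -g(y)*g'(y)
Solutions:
 g(y) = -sqrt(C1 + y^2)
 g(y) = sqrt(C1 + y^2)


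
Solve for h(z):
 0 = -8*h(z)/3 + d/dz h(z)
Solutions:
 h(z) = C1*exp(8*z/3)


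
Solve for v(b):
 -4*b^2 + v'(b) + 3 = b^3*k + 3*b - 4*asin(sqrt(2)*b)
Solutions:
 v(b) = C1 + b^4*k/4 + 4*b^3/3 + 3*b^2/2 - 4*b*asin(sqrt(2)*b) - 3*b - 2*sqrt(2)*sqrt(1 - 2*b^2)


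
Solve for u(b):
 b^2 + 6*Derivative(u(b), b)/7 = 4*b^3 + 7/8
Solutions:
 u(b) = C1 + 7*b^4/6 - 7*b^3/18 + 49*b/48


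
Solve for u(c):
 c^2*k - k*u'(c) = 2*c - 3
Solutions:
 u(c) = C1 + c^3/3 - c^2/k + 3*c/k


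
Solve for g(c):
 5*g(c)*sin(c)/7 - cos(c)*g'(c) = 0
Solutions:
 g(c) = C1/cos(c)^(5/7)


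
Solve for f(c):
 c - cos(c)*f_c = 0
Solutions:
 f(c) = C1 + Integral(c/cos(c), c)


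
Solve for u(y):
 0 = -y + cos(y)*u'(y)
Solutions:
 u(y) = C1 + Integral(y/cos(y), y)


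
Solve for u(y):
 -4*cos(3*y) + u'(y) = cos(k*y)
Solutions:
 u(y) = C1 + 4*sin(3*y)/3 + sin(k*y)/k


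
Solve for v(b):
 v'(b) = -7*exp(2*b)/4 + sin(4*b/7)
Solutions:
 v(b) = C1 - 7*exp(2*b)/8 - 7*cos(4*b/7)/4


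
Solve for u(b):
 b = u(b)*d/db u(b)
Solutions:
 u(b) = -sqrt(C1 + b^2)
 u(b) = sqrt(C1 + b^2)


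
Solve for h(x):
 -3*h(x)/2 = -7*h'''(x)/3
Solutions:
 h(x) = C3*exp(42^(2/3)*x/14) + (C1*sin(3*14^(2/3)*3^(1/6)*x/28) + C2*cos(3*14^(2/3)*3^(1/6)*x/28))*exp(-42^(2/3)*x/28)


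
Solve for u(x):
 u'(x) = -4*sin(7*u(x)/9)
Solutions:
 4*x + 9*log(cos(7*u(x)/9) - 1)/14 - 9*log(cos(7*u(x)/9) + 1)/14 = C1


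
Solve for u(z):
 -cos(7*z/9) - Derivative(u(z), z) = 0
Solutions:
 u(z) = C1 - 9*sin(7*z/9)/7


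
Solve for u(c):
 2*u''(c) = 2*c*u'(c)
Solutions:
 u(c) = C1 + C2*erfi(sqrt(2)*c/2)


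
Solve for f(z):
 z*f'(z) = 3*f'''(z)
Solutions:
 f(z) = C1 + Integral(C2*airyai(3^(2/3)*z/3) + C3*airybi(3^(2/3)*z/3), z)


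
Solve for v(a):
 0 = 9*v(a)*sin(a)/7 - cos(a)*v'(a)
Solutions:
 v(a) = C1/cos(a)^(9/7)


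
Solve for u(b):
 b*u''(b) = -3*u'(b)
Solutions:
 u(b) = C1 + C2/b^2


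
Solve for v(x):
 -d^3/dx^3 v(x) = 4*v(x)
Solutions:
 v(x) = C3*exp(-2^(2/3)*x) + (C1*sin(2^(2/3)*sqrt(3)*x/2) + C2*cos(2^(2/3)*sqrt(3)*x/2))*exp(2^(2/3)*x/2)


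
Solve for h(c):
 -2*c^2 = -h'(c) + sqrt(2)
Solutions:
 h(c) = C1 + 2*c^3/3 + sqrt(2)*c


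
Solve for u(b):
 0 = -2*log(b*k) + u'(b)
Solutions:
 u(b) = C1 + 2*b*log(b*k) - 2*b


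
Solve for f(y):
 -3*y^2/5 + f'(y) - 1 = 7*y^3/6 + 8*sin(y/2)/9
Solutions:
 f(y) = C1 + 7*y^4/24 + y^3/5 + y - 16*cos(y/2)/9


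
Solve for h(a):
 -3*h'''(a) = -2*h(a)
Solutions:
 h(a) = C3*exp(2^(1/3)*3^(2/3)*a/3) + (C1*sin(2^(1/3)*3^(1/6)*a/2) + C2*cos(2^(1/3)*3^(1/6)*a/2))*exp(-2^(1/3)*3^(2/3)*a/6)


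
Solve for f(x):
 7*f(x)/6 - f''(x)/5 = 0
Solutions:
 f(x) = C1*exp(-sqrt(210)*x/6) + C2*exp(sqrt(210)*x/6)


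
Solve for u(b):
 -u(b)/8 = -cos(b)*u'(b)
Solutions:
 u(b) = C1*(sin(b) + 1)^(1/16)/(sin(b) - 1)^(1/16)


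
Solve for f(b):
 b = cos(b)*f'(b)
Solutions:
 f(b) = C1 + Integral(b/cos(b), b)


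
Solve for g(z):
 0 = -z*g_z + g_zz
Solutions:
 g(z) = C1 + C2*erfi(sqrt(2)*z/2)


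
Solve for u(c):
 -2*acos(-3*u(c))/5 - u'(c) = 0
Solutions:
 Integral(1/acos(-3*_y), (_y, u(c))) = C1 - 2*c/5


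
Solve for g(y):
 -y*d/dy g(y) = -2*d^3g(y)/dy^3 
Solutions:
 g(y) = C1 + Integral(C2*airyai(2^(2/3)*y/2) + C3*airybi(2^(2/3)*y/2), y)


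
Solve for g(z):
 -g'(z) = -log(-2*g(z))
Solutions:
 -Integral(1/(log(-_y) + log(2)), (_y, g(z))) = C1 - z


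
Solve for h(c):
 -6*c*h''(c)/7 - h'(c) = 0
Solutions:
 h(c) = C1 + C2/c^(1/6)


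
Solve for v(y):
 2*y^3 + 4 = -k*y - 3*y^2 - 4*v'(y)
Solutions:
 v(y) = C1 - k*y^2/8 - y^4/8 - y^3/4 - y


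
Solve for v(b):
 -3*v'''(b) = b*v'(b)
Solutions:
 v(b) = C1 + Integral(C2*airyai(-3^(2/3)*b/3) + C3*airybi(-3^(2/3)*b/3), b)


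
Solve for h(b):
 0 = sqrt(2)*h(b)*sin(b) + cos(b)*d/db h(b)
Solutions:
 h(b) = C1*cos(b)^(sqrt(2))


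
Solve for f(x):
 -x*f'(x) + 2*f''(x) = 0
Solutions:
 f(x) = C1 + C2*erfi(x/2)


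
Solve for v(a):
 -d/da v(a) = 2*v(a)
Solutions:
 v(a) = C1*exp(-2*a)


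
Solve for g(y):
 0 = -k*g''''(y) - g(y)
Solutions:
 g(y) = C1*exp(-y*(-1/k)^(1/4)) + C2*exp(y*(-1/k)^(1/4)) + C3*exp(-I*y*(-1/k)^(1/4)) + C4*exp(I*y*(-1/k)^(1/4))


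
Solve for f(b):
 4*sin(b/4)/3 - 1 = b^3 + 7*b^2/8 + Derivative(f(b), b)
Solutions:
 f(b) = C1 - b^4/4 - 7*b^3/24 - b - 16*cos(b/4)/3


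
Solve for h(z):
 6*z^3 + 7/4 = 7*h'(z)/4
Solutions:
 h(z) = C1 + 6*z^4/7 + z


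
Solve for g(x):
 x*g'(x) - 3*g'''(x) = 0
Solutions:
 g(x) = C1 + Integral(C2*airyai(3^(2/3)*x/3) + C3*airybi(3^(2/3)*x/3), x)


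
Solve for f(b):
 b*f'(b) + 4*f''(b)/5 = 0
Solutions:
 f(b) = C1 + C2*erf(sqrt(10)*b/4)


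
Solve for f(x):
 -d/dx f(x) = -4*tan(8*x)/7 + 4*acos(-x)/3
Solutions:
 f(x) = C1 - 4*x*acos(-x)/3 - 4*sqrt(1 - x^2)/3 - log(cos(8*x))/14


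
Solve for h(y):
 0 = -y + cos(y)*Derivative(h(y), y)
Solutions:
 h(y) = C1 + Integral(y/cos(y), y)


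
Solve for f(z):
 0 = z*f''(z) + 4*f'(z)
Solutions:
 f(z) = C1 + C2/z^3


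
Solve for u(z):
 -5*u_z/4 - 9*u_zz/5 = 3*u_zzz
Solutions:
 u(z) = C1 + (C2*sin(7*sqrt(6)*z/30) + C3*cos(7*sqrt(6)*z/30))*exp(-3*z/10)


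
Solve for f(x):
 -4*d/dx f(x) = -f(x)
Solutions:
 f(x) = C1*exp(x/4)


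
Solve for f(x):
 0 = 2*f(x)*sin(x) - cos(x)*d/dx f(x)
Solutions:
 f(x) = C1/cos(x)^2


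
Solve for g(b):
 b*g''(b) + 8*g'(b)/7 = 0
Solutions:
 g(b) = C1 + C2/b^(1/7)


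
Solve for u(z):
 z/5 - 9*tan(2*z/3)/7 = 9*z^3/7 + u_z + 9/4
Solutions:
 u(z) = C1 - 9*z^4/28 + z^2/10 - 9*z/4 + 27*log(cos(2*z/3))/14


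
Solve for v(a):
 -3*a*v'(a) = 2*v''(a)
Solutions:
 v(a) = C1 + C2*erf(sqrt(3)*a/2)


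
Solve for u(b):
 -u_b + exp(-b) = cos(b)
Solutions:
 u(b) = C1 - sin(b) - exp(-b)


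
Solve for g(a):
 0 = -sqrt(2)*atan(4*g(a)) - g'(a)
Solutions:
 Integral(1/atan(4*_y), (_y, g(a))) = C1 - sqrt(2)*a


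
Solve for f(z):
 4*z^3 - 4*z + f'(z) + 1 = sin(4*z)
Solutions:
 f(z) = C1 - z^4 + 2*z^2 - z - cos(4*z)/4


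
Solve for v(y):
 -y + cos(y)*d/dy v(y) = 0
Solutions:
 v(y) = C1 + Integral(y/cos(y), y)


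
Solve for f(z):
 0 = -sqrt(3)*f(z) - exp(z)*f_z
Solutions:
 f(z) = C1*exp(sqrt(3)*exp(-z))


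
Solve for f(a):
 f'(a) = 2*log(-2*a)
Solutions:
 f(a) = C1 + 2*a*log(-a) + 2*a*(-1 + log(2))


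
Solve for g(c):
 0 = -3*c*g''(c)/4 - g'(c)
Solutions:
 g(c) = C1 + C2/c^(1/3)


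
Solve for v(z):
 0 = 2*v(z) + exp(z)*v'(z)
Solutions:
 v(z) = C1*exp(2*exp(-z))


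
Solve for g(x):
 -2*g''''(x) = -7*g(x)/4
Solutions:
 g(x) = C1*exp(-14^(1/4)*x/2) + C2*exp(14^(1/4)*x/2) + C3*sin(14^(1/4)*x/2) + C4*cos(14^(1/4)*x/2)


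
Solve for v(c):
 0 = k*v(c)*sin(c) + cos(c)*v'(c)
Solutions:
 v(c) = C1*exp(k*log(cos(c)))


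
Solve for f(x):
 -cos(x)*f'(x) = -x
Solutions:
 f(x) = C1 + Integral(x/cos(x), x)


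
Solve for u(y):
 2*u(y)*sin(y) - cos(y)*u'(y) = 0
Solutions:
 u(y) = C1/cos(y)^2


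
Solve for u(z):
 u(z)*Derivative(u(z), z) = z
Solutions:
 u(z) = -sqrt(C1 + z^2)
 u(z) = sqrt(C1 + z^2)


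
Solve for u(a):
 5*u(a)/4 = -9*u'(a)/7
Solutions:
 u(a) = C1*exp(-35*a/36)


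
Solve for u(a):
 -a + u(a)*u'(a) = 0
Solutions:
 u(a) = -sqrt(C1 + a^2)
 u(a) = sqrt(C1 + a^2)


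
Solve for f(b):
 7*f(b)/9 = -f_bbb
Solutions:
 f(b) = C3*exp(-21^(1/3)*b/3) + (C1*sin(3^(5/6)*7^(1/3)*b/6) + C2*cos(3^(5/6)*7^(1/3)*b/6))*exp(21^(1/3)*b/6)


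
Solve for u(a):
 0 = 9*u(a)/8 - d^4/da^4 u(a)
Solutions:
 u(a) = C1*exp(-2^(1/4)*sqrt(3)*a/2) + C2*exp(2^(1/4)*sqrt(3)*a/2) + C3*sin(2^(1/4)*sqrt(3)*a/2) + C4*cos(2^(1/4)*sqrt(3)*a/2)


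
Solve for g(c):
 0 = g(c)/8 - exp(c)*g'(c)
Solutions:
 g(c) = C1*exp(-exp(-c)/8)


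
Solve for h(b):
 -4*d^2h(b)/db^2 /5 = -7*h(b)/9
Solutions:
 h(b) = C1*exp(-sqrt(35)*b/6) + C2*exp(sqrt(35)*b/6)


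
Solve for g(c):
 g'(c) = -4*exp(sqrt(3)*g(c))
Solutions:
 g(c) = sqrt(3)*(2*log(1/(C1 + 4*c)) - log(3))/6


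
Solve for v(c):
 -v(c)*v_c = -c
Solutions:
 v(c) = -sqrt(C1 + c^2)
 v(c) = sqrt(C1 + c^2)


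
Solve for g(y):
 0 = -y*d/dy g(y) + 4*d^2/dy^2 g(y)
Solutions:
 g(y) = C1 + C2*erfi(sqrt(2)*y/4)


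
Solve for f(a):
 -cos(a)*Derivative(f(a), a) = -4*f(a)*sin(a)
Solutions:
 f(a) = C1/cos(a)^4


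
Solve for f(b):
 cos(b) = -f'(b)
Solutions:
 f(b) = C1 - sin(b)


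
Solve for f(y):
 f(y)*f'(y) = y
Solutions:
 f(y) = -sqrt(C1 + y^2)
 f(y) = sqrt(C1 + y^2)


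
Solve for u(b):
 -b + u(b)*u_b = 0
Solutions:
 u(b) = -sqrt(C1 + b^2)
 u(b) = sqrt(C1 + b^2)


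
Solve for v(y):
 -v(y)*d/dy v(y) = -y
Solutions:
 v(y) = -sqrt(C1 + y^2)
 v(y) = sqrt(C1 + y^2)


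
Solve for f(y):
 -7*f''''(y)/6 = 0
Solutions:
 f(y) = C1 + C2*y + C3*y^2 + C4*y^3


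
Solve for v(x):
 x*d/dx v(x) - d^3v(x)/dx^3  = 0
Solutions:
 v(x) = C1 + Integral(C2*airyai(x) + C3*airybi(x), x)


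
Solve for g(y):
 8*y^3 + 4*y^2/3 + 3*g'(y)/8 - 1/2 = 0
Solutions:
 g(y) = C1 - 16*y^4/3 - 32*y^3/27 + 4*y/3


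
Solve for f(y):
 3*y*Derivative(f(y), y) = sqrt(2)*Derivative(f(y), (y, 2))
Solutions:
 f(y) = C1 + C2*erfi(2^(1/4)*sqrt(3)*y/2)


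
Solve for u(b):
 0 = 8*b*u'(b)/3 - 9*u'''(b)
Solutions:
 u(b) = C1 + Integral(C2*airyai(2*b/3) + C3*airybi(2*b/3), b)


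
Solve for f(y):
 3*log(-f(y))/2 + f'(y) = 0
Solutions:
 -li(-f(y)) = C1 - 3*y/2


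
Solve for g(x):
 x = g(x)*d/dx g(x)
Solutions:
 g(x) = -sqrt(C1 + x^2)
 g(x) = sqrt(C1 + x^2)


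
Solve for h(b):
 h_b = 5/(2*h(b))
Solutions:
 h(b) = -sqrt(C1 + 5*b)
 h(b) = sqrt(C1 + 5*b)


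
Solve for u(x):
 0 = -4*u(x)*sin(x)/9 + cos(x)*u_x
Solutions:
 u(x) = C1/cos(x)^(4/9)


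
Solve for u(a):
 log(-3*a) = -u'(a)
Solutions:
 u(a) = C1 - a*log(-a) + a*(1 - log(3))


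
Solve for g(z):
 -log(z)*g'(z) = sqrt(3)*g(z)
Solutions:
 g(z) = C1*exp(-sqrt(3)*li(z))


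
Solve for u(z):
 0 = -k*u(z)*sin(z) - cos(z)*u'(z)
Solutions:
 u(z) = C1*exp(k*log(cos(z)))


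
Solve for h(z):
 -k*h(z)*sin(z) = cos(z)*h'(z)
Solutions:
 h(z) = C1*exp(k*log(cos(z)))


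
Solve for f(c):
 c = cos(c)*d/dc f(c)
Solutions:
 f(c) = C1 + Integral(c/cos(c), c)


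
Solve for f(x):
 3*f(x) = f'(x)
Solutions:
 f(x) = C1*exp(3*x)


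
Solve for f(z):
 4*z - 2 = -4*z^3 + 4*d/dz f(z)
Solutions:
 f(z) = C1 + z^4/4 + z^2/2 - z/2


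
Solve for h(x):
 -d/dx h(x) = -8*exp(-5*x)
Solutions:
 h(x) = C1 - 8*exp(-5*x)/5


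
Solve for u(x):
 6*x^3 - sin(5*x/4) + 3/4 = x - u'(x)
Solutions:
 u(x) = C1 - 3*x^4/2 + x^2/2 - 3*x/4 - 4*cos(5*x/4)/5


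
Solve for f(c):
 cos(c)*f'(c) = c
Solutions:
 f(c) = C1 + Integral(c/cos(c), c)


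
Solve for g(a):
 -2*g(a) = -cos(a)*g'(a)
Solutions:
 g(a) = C1*(sin(a) + 1)/(sin(a) - 1)


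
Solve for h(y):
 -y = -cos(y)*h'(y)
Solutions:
 h(y) = C1 + Integral(y/cos(y), y)


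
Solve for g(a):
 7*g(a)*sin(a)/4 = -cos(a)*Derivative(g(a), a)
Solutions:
 g(a) = C1*cos(a)^(7/4)


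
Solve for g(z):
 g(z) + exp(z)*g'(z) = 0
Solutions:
 g(z) = C1*exp(exp(-z))


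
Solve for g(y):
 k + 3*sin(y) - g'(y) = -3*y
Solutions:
 g(y) = C1 + k*y + 3*y^2/2 - 3*cos(y)


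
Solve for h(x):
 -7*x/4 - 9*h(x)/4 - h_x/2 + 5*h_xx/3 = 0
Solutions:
 h(x) = C1*exp(3*x*(1 - sqrt(61))/20) + C2*exp(3*x*(1 + sqrt(61))/20) - 7*x/9 + 14/81


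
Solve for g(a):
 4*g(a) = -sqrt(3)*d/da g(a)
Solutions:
 g(a) = C1*exp(-4*sqrt(3)*a/3)


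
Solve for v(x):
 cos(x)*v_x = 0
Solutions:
 v(x) = C1


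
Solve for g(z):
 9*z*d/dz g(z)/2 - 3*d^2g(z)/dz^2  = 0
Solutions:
 g(z) = C1 + C2*erfi(sqrt(3)*z/2)


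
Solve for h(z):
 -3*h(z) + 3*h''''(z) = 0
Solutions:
 h(z) = C1*exp(-z) + C2*exp(z) + C3*sin(z) + C4*cos(z)


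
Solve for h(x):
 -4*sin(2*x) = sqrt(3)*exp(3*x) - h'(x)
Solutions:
 h(x) = C1 + sqrt(3)*exp(3*x)/3 - 2*cos(2*x)


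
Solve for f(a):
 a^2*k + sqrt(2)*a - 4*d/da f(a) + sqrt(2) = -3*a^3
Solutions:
 f(a) = C1 + 3*a^4/16 + a^3*k/12 + sqrt(2)*a^2/8 + sqrt(2)*a/4


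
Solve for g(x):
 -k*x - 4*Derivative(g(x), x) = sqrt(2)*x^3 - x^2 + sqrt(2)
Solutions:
 g(x) = C1 - k*x^2/8 - sqrt(2)*x^4/16 + x^3/12 - sqrt(2)*x/4


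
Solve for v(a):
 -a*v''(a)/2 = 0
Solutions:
 v(a) = C1 + C2*a


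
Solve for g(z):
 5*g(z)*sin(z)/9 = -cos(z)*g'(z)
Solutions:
 g(z) = C1*cos(z)^(5/9)


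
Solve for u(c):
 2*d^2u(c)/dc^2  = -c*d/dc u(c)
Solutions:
 u(c) = C1 + C2*erf(c/2)


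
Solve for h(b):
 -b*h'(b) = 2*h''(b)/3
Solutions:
 h(b) = C1 + C2*erf(sqrt(3)*b/2)


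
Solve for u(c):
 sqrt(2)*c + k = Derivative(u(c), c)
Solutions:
 u(c) = C1 + sqrt(2)*c^2/2 + c*k


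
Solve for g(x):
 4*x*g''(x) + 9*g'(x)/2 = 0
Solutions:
 g(x) = C1 + C2/x^(1/8)


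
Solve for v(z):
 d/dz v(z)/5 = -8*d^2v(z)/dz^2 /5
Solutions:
 v(z) = C1 + C2*exp(-z/8)


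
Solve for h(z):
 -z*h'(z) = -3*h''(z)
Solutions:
 h(z) = C1 + C2*erfi(sqrt(6)*z/6)


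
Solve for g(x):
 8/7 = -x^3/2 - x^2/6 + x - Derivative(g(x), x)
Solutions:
 g(x) = C1 - x^4/8 - x^3/18 + x^2/2 - 8*x/7


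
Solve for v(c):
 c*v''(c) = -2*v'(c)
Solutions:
 v(c) = C1 + C2/c


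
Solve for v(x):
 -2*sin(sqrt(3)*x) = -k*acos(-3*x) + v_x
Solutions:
 v(x) = C1 + k*(x*acos(-3*x) + sqrt(1 - 9*x^2)/3) + 2*sqrt(3)*cos(sqrt(3)*x)/3


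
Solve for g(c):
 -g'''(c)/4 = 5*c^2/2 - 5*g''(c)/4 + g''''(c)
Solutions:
 g(c) = C1 + C2*c + C3*exp(-5*c/4) + C4*exp(c) + c^4/6 + 2*c^3/15 + 42*c^2/25


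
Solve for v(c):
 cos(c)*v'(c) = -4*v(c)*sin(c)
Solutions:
 v(c) = C1*cos(c)^4


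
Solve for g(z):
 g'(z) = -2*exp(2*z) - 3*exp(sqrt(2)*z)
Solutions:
 g(z) = C1 - exp(2*z) - 3*sqrt(2)*exp(sqrt(2)*z)/2


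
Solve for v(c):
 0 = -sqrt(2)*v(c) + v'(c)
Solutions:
 v(c) = C1*exp(sqrt(2)*c)


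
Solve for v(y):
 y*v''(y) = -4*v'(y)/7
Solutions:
 v(y) = C1 + C2*y^(3/7)


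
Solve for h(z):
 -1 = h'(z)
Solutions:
 h(z) = C1 - z


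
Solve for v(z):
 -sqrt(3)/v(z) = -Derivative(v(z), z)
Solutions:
 v(z) = -sqrt(C1 + 2*sqrt(3)*z)
 v(z) = sqrt(C1 + 2*sqrt(3)*z)


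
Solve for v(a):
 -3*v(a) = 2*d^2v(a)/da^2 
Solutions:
 v(a) = C1*sin(sqrt(6)*a/2) + C2*cos(sqrt(6)*a/2)


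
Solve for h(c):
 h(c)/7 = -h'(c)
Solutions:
 h(c) = C1*exp(-c/7)


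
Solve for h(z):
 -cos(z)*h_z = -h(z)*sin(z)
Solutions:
 h(z) = C1/cos(z)


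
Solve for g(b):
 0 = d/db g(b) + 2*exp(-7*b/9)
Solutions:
 g(b) = C1 + 18*exp(-7*b/9)/7


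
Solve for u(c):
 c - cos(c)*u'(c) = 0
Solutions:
 u(c) = C1 + Integral(c/cos(c), c)


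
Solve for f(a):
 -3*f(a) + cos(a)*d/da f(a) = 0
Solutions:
 f(a) = C1*(sin(a) + 1)^(3/2)/(sin(a) - 1)^(3/2)


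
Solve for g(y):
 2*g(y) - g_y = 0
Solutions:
 g(y) = C1*exp(2*y)


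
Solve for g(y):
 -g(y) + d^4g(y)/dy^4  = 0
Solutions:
 g(y) = C1*exp(-y) + C2*exp(y) + C3*sin(y) + C4*cos(y)


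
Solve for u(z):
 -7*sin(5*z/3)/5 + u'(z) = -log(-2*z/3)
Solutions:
 u(z) = C1 - z*log(-z) - z*log(2) + z + z*log(3) - 21*cos(5*z/3)/25


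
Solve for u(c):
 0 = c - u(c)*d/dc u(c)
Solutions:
 u(c) = -sqrt(C1 + c^2)
 u(c) = sqrt(C1 + c^2)


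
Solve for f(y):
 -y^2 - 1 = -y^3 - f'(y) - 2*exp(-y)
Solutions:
 f(y) = C1 - y^4/4 + y^3/3 + y + 2*exp(-y)


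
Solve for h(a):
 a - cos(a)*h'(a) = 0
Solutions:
 h(a) = C1 + Integral(a/cos(a), a)


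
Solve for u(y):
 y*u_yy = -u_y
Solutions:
 u(y) = C1 + C2*log(y)


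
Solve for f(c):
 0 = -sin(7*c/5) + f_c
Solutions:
 f(c) = C1 - 5*cos(7*c/5)/7


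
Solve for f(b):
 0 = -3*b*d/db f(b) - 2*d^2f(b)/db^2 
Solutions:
 f(b) = C1 + C2*erf(sqrt(3)*b/2)


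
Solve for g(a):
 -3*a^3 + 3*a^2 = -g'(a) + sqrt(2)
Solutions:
 g(a) = C1 + 3*a^4/4 - a^3 + sqrt(2)*a


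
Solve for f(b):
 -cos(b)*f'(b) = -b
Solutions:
 f(b) = C1 + Integral(b/cos(b), b)


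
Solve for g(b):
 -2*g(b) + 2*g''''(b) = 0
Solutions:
 g(b) = C1*exp(-b) + C2*exp(b) + C3*sin(b) + C4*cos(b)


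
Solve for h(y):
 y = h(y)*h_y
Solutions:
 h(y) = -sqrt(C1 + y^2)
 h(y) = sqrt(C1 + y^2)


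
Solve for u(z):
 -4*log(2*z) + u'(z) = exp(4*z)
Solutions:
 u(z) = C1 + 4*z*log(z) + 4*z*(-1 + log(2)) + exp(4*z)/4


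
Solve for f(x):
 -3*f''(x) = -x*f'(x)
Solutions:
 f(x) = C1 + C2*erfi(sqrt(6)*x/6)


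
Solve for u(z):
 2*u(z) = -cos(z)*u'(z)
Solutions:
 u(z) = C1*(sin(z) - 1)/(sin(z) + 1)


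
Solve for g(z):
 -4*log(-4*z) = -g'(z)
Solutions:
 g(z) = C1 + 4*z*log(-z) + 4*z*(-1 + 2*log(2))


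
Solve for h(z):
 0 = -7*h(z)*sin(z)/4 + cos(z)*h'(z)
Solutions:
 h(z) = C1/cos(z)^(7/4)


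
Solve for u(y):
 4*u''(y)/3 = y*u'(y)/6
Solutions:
 u(y) = C1 + C2*erfi(y/4)


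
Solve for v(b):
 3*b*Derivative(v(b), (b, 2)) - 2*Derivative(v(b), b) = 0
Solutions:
 v(b) = C1 + C2*b^(5/3)


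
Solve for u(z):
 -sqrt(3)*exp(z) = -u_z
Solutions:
 u(z) = C1 + sqrt(3)*exp(z)


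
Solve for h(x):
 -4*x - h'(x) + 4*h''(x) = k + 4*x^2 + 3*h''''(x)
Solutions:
 h(x) = C1 + C2*exp(x) + C3*exp(x*(-3 + sqrt(21))/6) + C4*exp(-x*(3 + sqrt(21))/6) - k*x - 4*x^3/3 - 18*x^2 - 144*x


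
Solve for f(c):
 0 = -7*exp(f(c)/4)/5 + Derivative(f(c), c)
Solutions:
 f(c) = 4*log(-1/(C1 + 7*c)) + 4*log(20)


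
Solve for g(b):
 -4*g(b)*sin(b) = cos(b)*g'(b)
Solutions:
 g(b) = C1*cos(b)^4


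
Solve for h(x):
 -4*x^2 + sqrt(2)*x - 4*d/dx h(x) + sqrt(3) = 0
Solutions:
 h(x) = C1 - x^3/3 + sqrt(2)*x^2/8 + sqrt(3)*x/4


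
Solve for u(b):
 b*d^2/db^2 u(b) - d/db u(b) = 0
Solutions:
 u(b) = C1 + C2*b^2


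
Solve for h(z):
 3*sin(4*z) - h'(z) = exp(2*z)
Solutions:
 h(z) = C1 - exp(2*z)/2 - 3*cos(4*z)/4


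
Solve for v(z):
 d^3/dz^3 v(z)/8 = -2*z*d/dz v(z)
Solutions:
 v(z) = C1 + Integral(C2*airyai(-2*2^(1/3)*z) + C3*airybi(-2*2^(1/3)*z), z)


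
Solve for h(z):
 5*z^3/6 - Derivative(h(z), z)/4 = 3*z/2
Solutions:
 h(z) = C1 + 5*z^4/6 - 3*z^2


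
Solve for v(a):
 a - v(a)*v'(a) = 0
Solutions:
 v(a) = -sqrt(C1 + a^2)
 v(a) = sqrt(C1 + a^2)


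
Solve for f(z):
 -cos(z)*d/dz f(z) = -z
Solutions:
 f(z) = C1 + Integral(z/cos(z), z)


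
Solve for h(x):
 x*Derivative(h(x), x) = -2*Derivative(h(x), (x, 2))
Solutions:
 h(x) = C1 + C2*erf(x/2)


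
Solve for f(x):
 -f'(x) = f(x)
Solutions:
 f(x) = C1*exp(-x)


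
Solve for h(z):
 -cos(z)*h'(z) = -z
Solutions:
 h(z) = C1 + Integral(z/cos(z), z)


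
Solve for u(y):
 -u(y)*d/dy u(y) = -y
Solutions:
 u(y) = -sqrt(C1 + y^2)
 u(y) = sqrt(C1 + y^2)


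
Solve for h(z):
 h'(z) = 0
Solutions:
 h(z) = C1


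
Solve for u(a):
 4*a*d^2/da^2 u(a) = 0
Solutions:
 u(a) = C1 + C2*a


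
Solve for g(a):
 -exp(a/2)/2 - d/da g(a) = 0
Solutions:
 g(a) = C1 - sqrt(exp(a))


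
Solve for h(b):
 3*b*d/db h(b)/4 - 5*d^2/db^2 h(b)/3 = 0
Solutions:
 h(b) = C1 + C2*erfi(3*sqrt(10)*b/20)


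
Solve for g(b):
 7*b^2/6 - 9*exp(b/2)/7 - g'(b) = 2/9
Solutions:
 g(b) = C1 + 7*b^3/18 - 2*b/9 - 18*exp(b/2)/7


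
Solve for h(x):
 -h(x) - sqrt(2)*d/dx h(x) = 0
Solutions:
 h(x) = C1*exp(-sqrt(2)*x/2)


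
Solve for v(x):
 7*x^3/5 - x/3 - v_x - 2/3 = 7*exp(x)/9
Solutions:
 v(x) = C1 + 7*x^4/20 - x^2/6 - 2*x/3 - 7*exp(x)/9


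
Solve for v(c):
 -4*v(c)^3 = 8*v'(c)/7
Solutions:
 v(c) = -sqrt(-1/(C1 - 7*c))
 v(c) = sqrt(-1/(C1 - 7*c))


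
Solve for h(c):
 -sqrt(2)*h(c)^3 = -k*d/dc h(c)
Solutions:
 h(c) = -sqrt(2)*sqrt(-k/(C1*k + sqrt(2)*c))/2
 h(c) = sqrt(2)*sqrt(-k/(C1*k + sqrt(2)*c))/2


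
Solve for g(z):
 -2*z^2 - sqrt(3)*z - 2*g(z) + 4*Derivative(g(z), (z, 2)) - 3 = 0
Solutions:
 g(z) = C1*exp(-sqrt(2)*z/2) + C2*exp(sqrt(2)*z/2) - z^2 - sqrt(3)*z/2 - 11/2


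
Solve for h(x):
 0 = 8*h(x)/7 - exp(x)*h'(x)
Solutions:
 h(x) = C1*exp(-8*exp(-x)/7)


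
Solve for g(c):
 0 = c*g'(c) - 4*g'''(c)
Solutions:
 g(c) = C1 + Integral(C2*airyai(2^(1/3)*c/2) + C3*airybi(2^(1/3)*c/2), c)


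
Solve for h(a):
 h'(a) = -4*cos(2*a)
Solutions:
 h(a) = C1 - 2*sin(2*a)


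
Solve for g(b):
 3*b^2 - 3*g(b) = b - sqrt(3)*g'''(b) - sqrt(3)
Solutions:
 g(b) = C3*exp(3^(1/6)*b) + b^2 - b/3 + (C1*sin(3^(2/3)*b/2) + C2*cos(3^(2/3)*b/2))*exp(-3^(1/6)*b/2) + sqrt(3)/3
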